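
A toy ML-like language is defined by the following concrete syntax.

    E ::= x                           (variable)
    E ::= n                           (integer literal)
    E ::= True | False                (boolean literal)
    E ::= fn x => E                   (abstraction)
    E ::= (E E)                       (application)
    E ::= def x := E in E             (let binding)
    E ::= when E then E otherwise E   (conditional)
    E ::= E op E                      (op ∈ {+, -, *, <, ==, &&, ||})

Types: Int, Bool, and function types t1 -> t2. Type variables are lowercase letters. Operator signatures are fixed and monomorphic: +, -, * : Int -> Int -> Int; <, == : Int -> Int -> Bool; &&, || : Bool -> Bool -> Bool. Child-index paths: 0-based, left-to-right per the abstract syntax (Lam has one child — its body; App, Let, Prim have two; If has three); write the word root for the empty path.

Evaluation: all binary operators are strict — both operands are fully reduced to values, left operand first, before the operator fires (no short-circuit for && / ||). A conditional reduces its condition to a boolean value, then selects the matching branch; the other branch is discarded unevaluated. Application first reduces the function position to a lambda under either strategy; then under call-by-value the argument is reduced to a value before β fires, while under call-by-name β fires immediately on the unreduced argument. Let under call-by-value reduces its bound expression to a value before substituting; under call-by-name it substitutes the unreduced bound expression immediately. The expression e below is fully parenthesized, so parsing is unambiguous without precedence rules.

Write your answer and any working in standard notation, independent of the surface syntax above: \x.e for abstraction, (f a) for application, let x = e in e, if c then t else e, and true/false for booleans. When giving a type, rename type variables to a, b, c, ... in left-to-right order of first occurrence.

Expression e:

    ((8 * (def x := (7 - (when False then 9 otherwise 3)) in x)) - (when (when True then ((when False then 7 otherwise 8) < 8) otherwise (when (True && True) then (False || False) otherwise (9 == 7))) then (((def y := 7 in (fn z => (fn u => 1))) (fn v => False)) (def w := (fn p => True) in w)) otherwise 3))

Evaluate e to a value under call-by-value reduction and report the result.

Trace:
step 0: ((8 * (let x = (7 - (if false then 9 else 3)) in x)) - (if (if true then ((if false then 7 else 8) < 8) else (if (true && true) then (false || false) else (9 == 7))) then (((let y = 7 in (\z.(\u.1))) (\v.false)) (let w = (\p.true) in w)) else 3))
step 1: [if@0.1.0.1] ((8 * (let x = (7 - 3) in x)) - (if (if true then ((if false then 7 else 8) < 8) else (if (true && true) then (false || false) else (9 == 7))) then (((let y = 7 in (\z.(\u.1))) (\v.false)) (let w = (\p.true) in w)) else 3))
step 2: [delta@0.1.0] ((8 * (let x = 4 in x)) - (if (if true then ((if false then 7 else 8) < 8) else (if (true && true) then (false || false) else (9 == 7))) then (((let y = 7 in (\z.(\u.1))) (\v.false)) (let w = (\p.true) in w)) else 3))
step 3: [let@0.1] ((8 * 4) - (if (if true then ((if false then 7 else 8) < 8) else (if (true && true) then (false || false) else (9 == 7))) then (((let y = 7 in (\z.(\u.1))) (\v.false)) (let w = (\p.true) in w)) else 3))
step 4: [delta@0] (32 - (if (if true then ((if false then 7 else 8) < 8) else (if (true && true) then (false || false) else (9 == 7))) then (((let y = 7 in (\z.(\u.1))) (\v.false)) (let w = (\p.true) in w)) else 3))
step 5: [if@1.0] (32 - (if ((if false then 7 else 8) < 8) then (((let y = 7 in (\z.(\u.1))) (\v.false)) (let w = (\p.true) in w)) else 3))
step 6: [if@1.0.0] (32 - (if (8 < 8) then (((let y = 7 in (\z.(\u.1))) (\v.false)) (let w = (\p.true) in w)) else 3))
step 7: [delta@1.0] (32 - (if false then (((let y = 7 in (\z.(\u.1))) (\v.false)) (let w = (\p.true) in w)) else 3))
step 8: [if@1] (32 - 3)
step 9: [delta@root] 29

Answer: 29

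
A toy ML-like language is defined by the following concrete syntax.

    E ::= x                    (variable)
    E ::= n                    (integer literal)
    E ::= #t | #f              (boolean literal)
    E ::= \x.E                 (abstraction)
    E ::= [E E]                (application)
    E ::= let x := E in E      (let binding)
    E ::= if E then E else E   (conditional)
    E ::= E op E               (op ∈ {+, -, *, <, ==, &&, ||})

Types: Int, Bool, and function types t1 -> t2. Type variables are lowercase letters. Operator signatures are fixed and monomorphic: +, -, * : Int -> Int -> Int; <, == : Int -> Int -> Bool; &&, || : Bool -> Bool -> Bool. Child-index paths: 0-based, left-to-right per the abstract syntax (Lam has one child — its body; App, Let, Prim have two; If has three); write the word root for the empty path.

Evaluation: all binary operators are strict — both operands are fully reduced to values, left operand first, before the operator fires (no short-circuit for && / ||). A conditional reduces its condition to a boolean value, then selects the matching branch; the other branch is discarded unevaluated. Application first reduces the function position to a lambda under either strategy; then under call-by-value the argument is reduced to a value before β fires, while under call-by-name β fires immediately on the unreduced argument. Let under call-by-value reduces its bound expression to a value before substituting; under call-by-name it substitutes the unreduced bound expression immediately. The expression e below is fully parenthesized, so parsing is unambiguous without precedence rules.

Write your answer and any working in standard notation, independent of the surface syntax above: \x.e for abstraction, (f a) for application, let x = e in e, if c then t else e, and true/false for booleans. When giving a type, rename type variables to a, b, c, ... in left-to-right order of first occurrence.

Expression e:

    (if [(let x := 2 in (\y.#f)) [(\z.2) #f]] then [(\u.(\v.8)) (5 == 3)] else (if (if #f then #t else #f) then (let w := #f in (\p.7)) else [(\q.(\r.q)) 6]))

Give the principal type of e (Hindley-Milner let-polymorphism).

Answer: a -> Int

Derivation:
let x : Int
\y._ : a -> Bool
\z._ : b -> Int
  unify b -> Int ~ Bool -> c
  unify b ~ Bool
  unify Int ~ c
_ _ : Int
  unify a -> Bool ~ Int -> d
  unify a ~ Int
  unify Bool ~ d
_ _ : Bool
  unify Bool ~ Bool
\v._ : f -> Int
\u._ : e -> f -> Int
  unify Int ~ Int
  unify Int ~ Int
  unify e -> f -> Int ~ Bool -> g
  unify e ~ Bool
  unify f -> Int ~ g
_ _ : f -> Int
  unify Bool ~ Bool
  unify Bool ~ Bool
  unify Bool ~ Bool
let w : Bool
\p._ : h -> Int
q : i
\r._ : j -> i
\q._ : i -> j -> i
  unify i -> j -> i ~ Int -> k
  unify i ~ Int
  unify j -> Int ~ k
_ _ : j -> Int
  unify h -> Int ~ j -> Int
  unify h ~ j
  unify Int ~ Int
  unify f -> Int ~ j -> Int
  unify f ~ j
  unify Int ~ Int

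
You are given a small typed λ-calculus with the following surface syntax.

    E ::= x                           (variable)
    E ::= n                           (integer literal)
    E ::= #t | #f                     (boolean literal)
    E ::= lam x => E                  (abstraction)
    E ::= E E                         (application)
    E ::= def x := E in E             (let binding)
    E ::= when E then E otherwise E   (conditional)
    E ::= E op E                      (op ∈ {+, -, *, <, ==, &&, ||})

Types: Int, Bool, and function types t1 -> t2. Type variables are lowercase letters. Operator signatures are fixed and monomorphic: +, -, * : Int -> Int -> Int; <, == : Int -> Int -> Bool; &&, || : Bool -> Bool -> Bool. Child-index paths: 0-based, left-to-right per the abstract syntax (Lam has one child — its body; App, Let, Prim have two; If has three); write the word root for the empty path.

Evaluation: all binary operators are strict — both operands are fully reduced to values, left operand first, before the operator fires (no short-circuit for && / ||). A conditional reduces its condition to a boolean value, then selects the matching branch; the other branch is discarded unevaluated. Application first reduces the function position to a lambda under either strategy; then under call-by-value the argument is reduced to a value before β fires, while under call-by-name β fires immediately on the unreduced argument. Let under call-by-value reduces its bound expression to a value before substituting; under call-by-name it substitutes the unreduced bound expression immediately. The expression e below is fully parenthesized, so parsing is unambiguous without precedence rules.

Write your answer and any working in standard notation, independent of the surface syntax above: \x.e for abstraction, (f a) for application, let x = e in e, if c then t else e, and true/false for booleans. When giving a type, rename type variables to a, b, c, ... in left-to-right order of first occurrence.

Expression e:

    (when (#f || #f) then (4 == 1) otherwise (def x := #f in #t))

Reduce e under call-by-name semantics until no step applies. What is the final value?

Working:
step 0: (if (false || false) then (4 == 1) else (let x = false in true))
step 1: [delta@0] (if false then (4 == 1) else (let x = false in true))
step 2: [if@root] (let x = false in true)
step 3: [let@root] true

Answer: true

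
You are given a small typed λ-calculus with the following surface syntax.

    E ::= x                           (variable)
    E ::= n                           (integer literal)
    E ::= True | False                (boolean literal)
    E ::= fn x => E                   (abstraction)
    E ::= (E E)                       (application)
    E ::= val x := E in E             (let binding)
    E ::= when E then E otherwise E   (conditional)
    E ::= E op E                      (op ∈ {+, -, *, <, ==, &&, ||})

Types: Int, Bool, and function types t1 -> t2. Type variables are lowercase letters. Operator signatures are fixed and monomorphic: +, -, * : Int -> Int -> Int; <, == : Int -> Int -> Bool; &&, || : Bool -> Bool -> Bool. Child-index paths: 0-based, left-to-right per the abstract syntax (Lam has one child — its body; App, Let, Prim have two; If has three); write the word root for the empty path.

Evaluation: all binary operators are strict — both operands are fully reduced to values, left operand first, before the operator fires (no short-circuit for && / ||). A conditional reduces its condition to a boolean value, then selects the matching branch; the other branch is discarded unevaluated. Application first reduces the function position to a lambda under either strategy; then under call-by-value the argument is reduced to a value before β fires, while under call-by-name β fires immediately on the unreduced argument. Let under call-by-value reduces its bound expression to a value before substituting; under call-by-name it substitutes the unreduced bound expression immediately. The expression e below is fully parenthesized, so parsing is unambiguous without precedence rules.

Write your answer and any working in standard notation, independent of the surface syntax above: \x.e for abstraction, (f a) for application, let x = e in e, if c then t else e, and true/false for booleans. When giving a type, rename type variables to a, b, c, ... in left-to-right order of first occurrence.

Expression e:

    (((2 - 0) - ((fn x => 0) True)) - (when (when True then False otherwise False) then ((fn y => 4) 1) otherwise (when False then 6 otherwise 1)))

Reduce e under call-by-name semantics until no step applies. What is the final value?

Answer: 1

Trace:
step 0: (((2 - 0) - ((\x.0) true)) - (if (if true then false else false) then ((\y.4) 1) else (if false then 6 else 1)))
step 1: [delta@0.0] ((2 - ((\x.0) true)) - (if (if true then false else false) then ((\y.4) 1) else (if false then 6 else 1)))
step 2: [beta@0.1] ((2 - 0) - (if (if true then false else false) then ((\y.4) 1) else (if false then 6 else 1)))
step 3: [delta@0] (2 - (if (if true then false else false) then ((\y.4) 1) else (if false then 6 else 1)))
step 4: [if@1.0] (2 - (if false then ((\y.4) 1) else (if false then 6 else 1)))
step 5: [if@1] (2 - (if false then 6 else 1))
step 6: [if@1] (2 - 1)
step 7: [delta@root] 1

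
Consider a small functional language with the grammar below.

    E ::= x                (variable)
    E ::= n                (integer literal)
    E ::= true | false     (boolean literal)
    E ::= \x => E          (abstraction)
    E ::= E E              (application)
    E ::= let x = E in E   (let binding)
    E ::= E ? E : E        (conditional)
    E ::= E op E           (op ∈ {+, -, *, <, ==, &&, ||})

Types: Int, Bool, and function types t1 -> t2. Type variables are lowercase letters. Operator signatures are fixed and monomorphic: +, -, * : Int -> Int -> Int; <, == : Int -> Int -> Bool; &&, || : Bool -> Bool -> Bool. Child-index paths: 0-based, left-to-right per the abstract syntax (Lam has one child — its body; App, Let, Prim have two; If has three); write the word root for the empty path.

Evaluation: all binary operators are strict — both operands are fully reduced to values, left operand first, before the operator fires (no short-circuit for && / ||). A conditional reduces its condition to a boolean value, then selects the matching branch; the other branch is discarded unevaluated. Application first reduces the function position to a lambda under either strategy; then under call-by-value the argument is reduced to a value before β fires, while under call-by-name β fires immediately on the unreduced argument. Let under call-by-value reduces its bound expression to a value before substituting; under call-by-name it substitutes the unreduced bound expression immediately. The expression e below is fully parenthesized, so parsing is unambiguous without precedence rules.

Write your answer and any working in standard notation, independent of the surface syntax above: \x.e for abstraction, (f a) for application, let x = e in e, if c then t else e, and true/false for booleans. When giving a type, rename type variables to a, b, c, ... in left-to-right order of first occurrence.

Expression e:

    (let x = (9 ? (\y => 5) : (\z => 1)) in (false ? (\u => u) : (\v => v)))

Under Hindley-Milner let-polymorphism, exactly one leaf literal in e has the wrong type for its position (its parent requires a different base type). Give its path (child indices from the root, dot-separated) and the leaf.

Working:
  unify Int ~ Bool
  FAIL: mismatch Int ~ Bool

Answer: 0.0 : 9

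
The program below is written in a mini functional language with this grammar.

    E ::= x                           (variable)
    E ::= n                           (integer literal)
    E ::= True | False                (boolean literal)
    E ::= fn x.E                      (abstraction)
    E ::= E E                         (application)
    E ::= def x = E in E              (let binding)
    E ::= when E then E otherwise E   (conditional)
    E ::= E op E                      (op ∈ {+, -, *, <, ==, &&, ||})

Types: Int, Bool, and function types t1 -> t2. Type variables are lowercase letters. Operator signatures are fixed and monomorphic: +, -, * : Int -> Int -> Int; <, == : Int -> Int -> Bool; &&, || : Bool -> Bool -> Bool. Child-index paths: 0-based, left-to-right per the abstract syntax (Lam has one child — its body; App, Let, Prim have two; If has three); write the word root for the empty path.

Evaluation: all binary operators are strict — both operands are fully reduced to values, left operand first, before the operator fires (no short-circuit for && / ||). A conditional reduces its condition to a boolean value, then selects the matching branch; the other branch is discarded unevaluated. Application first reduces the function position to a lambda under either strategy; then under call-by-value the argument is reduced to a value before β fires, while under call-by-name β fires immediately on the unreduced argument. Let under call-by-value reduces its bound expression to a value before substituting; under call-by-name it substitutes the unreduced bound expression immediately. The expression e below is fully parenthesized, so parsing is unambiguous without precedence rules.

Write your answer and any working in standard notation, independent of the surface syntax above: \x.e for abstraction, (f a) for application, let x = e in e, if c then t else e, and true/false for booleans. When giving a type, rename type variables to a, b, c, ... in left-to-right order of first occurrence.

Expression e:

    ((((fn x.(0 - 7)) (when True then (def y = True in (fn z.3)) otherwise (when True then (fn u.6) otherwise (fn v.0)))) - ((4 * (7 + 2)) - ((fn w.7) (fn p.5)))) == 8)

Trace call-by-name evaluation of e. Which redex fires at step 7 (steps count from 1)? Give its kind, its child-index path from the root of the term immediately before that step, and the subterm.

Answer: delta at 0 : (-7 - 29)

Working:
step 0: ((((\x.(0 - 7)) (if true then (let y = true in (\z.3)) else (if true then (\u.6) else (\v.0)))) - ((4 * (7 + 2)) - ((\w.7) (\p.5)))) == 8)
step 1: [beta@0.0] (((0 - 7) - ((4 * (7 + 2)) - ((\w.7) (\p.5)))) == 8)
step 2: [delta@0.0] ((-7 - ((4 * (7 + 2)) - ((\w.7) (\p.5)))) == 8)
step 3: [delta@0.1.0.1] ((-7 - ((4 * 9) - ((\w.7) (\p.5)))) == 8)
step 4: [delta@0.1.0] ((-7 - (36 - ((\w.7) (\p.5)))) == 8)
step 5: [beta@0.1.1] ((-7 - (36 - 7)) == 8)
step 6: [delta@0.1] ((-7 - 29) == 8)
step 7: [delta@0] (-36 == 8)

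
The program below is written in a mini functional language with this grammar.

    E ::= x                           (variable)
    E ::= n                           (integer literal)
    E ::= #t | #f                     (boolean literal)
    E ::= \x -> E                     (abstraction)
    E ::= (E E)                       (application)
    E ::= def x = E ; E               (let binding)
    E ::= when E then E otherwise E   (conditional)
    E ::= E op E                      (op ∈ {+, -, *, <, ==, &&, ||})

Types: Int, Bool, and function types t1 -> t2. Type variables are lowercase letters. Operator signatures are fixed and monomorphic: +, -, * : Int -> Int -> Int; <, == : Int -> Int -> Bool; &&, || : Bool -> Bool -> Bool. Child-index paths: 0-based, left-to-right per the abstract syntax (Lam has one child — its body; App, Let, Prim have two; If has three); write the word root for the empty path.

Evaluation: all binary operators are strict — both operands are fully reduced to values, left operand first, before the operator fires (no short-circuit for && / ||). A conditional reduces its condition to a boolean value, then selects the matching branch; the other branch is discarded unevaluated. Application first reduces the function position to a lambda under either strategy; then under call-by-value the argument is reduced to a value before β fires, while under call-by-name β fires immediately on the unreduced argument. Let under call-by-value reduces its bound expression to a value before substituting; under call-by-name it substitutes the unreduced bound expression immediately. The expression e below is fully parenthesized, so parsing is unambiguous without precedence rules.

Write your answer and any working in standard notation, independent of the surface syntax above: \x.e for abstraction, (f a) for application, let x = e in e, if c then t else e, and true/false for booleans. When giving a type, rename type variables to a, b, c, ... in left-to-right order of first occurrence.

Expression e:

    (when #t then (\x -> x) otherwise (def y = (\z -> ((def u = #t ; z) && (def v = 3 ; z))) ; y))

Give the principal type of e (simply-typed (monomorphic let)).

Answer: Bool -> Bool

Derivation:
  unify Bool ~ Bool
x : a
\x._ : a -> a
let u : Bool
z : b
  unify b ~ Bool
let v : Int
z : Bool
  unify Bool ~ Bool
\z._ : Bool -> Bool
let y : Bool -> Bool
y : Bool -> Bool
  unify a -> a ~ Bool -> Bool
  unify a ~ Bool
  unify Bool ~ Bool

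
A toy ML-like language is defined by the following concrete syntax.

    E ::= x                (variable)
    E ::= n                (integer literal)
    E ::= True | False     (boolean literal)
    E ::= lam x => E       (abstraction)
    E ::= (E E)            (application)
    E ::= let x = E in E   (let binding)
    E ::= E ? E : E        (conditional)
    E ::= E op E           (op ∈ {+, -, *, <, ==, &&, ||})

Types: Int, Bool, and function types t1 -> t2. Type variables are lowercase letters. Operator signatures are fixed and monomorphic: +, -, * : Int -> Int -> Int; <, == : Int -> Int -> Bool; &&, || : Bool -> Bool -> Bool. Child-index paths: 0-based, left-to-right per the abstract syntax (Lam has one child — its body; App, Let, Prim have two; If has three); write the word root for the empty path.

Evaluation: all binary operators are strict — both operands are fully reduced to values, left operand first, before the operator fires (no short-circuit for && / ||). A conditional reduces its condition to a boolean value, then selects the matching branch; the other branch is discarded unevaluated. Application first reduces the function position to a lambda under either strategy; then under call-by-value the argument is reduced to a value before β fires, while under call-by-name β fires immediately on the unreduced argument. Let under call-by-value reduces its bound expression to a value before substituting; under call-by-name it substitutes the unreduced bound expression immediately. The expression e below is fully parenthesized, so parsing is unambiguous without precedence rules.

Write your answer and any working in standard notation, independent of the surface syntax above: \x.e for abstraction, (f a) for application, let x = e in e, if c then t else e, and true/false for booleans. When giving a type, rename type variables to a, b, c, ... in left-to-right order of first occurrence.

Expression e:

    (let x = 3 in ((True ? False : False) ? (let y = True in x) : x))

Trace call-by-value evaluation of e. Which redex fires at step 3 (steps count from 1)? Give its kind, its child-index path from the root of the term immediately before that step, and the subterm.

Answer: if at root : (if false then (let y = true in 3) else 3)

Trace:
step 0: (let x = 3 in (if (if true then false else false) then (let y = true in x) else x))
step 1: [let@root] (if (if true then false else false) then (let y = true in 3) else 3)
step 2: [if@0] (if false then (let y = true in 3) else 3)
step 3: [if@root] 3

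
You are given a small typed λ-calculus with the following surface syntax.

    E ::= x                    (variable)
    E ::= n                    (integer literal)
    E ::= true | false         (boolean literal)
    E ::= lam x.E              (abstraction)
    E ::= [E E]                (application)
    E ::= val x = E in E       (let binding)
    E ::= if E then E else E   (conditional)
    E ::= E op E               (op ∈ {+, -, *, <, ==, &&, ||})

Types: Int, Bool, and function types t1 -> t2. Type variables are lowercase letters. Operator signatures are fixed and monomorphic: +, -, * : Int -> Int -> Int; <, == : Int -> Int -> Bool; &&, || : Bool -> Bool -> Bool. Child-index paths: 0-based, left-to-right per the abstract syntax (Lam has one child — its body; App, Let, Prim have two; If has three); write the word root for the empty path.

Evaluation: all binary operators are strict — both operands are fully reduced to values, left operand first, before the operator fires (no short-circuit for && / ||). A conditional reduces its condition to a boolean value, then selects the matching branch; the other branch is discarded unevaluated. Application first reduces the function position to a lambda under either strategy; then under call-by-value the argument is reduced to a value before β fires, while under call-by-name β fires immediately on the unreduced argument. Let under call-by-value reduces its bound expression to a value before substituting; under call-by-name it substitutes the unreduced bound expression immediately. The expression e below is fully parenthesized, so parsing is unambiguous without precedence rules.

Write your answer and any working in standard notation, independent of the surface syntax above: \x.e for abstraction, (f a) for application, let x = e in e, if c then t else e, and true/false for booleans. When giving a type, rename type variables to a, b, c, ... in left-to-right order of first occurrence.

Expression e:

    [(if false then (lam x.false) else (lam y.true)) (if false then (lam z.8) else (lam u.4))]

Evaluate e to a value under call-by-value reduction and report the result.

Answer: true

Derivation:
step 0: ((if false then (\x.false) else (\y.true)) (if false then (\z.8) else (\u.4)))
step 1: [if@0] ((\y.true) (if false then (\z.8) else (\u.4)))
step 2: [if@1] ((\y.true) (\u.4))
step 3: [beta@root] true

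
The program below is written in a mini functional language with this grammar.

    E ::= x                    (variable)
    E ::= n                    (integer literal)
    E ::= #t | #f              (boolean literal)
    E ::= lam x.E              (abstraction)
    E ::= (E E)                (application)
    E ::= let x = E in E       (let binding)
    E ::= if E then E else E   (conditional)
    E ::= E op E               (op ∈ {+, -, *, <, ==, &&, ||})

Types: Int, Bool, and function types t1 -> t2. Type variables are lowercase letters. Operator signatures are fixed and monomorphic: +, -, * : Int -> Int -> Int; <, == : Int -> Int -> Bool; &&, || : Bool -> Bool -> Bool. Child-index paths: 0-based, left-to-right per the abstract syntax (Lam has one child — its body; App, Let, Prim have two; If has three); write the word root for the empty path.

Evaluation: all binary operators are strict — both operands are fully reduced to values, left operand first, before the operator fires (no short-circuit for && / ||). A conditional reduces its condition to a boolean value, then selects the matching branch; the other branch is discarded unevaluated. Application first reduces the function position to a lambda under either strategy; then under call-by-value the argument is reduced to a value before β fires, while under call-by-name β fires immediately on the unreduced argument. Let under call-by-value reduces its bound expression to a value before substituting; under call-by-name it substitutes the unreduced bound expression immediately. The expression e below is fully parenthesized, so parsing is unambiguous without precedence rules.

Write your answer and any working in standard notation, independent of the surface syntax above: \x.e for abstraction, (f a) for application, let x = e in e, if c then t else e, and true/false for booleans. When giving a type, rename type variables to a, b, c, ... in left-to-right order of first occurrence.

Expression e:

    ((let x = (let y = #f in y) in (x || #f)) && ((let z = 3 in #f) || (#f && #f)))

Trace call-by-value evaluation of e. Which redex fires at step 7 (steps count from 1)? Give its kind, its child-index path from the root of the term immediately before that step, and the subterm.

Working:
step 0: ((let x = (let y = false in y) in (x || false)) && ((let z = 3 in false) || (false && false)))
step 1: [let@0.0] ((let x = false in (x || false)) && ((let z = 3 in false) || (false && false)))
step 2: [let@0] ((false || false) && ((let z = 3 in false) || (false && false)))
step 3: [delta@0] (false && ((let z = 3 in false) || (false && false)))
step 4: [let@1.0] (false && (false || (false && false)))
step 5: [delta@1.1] (false && (false || false))
step 6: [delta@1] (false && false)
step 7: [delta@root] false

Answer: delta at root : (false && false)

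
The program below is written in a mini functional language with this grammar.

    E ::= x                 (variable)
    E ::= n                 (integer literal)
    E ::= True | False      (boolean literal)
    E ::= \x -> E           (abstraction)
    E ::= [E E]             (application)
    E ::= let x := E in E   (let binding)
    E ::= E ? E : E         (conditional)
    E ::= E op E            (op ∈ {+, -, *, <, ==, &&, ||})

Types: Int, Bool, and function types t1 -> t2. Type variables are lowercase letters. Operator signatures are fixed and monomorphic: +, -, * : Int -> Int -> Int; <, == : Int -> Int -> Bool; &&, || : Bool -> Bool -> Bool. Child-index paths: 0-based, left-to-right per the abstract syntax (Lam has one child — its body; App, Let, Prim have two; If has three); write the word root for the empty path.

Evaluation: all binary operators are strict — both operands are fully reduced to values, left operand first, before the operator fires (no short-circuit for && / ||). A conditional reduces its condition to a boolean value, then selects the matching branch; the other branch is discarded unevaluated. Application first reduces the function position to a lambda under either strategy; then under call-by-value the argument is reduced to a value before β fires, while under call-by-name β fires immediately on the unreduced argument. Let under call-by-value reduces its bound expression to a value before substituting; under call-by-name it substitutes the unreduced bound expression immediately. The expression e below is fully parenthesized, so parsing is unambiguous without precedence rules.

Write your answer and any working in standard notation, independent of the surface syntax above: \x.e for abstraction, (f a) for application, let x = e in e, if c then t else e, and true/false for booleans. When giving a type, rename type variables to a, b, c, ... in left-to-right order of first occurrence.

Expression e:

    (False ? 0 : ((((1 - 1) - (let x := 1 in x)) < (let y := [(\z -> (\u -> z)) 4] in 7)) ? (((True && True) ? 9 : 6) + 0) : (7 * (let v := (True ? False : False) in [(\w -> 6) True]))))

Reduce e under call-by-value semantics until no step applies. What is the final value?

Answer: 9

Trace:
step 0: (if false then 0 else (if (((1 - 1) - (let x = 1 in x)) < (let y = ((\z.(\u.z)) 4) in 7)) then ((if (true && true) then 9 else 6) + 0) else (7 * (let v = (if true then false else false) in ((\w.6) true)))))
step 1: [if@root] (if (((1 - 1) - (let x = 1 in x)) < (let y = ((\z.(\u.z)) 4) in 7)) then ((if (true && true) then 9 else 6) + 0) else (7 * (let v = (if true then false else false) in ((\w.6) true))))
step 2: [delta@0.0.0] (if ((0 - (let x = 1 in x)) < (let y = ((\z.(\u.z)) 4) in 7)) then ((if (true && true) then 9 else 6) + 0) else (7 * (let v = (if true then false else false) in ((\w.6) true))))
step 3: [let@0.0.1] (if ((0 - 1) < (let y = ((\z.(\u.z)) 4) in 7)) then ((if (true && true) then 9 else 6) + 0) else (7 * (let v = (if true then false else false) in ((\w.6) true))))
step 4: [delta@0.0] (if (-1 < (let y = ((\z.(\u.z)) 4) in 7)) then ((if (true && true) then 9 else 6) + 0) else (7 * (let v = (if true then false else false) in ((\w.6) true))))
step 5: [beta@0.1.0] (if (-1 < (let y = (\u.4) in 7)) then ((if (true && true) then 9 else 6) + 0) else (7 * (let v = (if true then false else false) in ((\w.6) true))))
step 6: [let@0.1] (if (-1 < 7) then ((if (true && true) then 9 else 6) + 0) else (7 * (let v = (if true then false else false) in ((\w.6) true))))
step 7: [delta@0] (if true then ((if (true && true) then 9 else 6) + 0) else (7 * (let v = (if true then false else false) in ((\w.6) true))))
step 8: [if@root] ((if (true && true) then 9 else 6) + 0)
step 9: [delta@0.0] ((if true then 9 else 6) + 0)
step 10: [if@0] (9 + 0)
step 11: [delta@root] 9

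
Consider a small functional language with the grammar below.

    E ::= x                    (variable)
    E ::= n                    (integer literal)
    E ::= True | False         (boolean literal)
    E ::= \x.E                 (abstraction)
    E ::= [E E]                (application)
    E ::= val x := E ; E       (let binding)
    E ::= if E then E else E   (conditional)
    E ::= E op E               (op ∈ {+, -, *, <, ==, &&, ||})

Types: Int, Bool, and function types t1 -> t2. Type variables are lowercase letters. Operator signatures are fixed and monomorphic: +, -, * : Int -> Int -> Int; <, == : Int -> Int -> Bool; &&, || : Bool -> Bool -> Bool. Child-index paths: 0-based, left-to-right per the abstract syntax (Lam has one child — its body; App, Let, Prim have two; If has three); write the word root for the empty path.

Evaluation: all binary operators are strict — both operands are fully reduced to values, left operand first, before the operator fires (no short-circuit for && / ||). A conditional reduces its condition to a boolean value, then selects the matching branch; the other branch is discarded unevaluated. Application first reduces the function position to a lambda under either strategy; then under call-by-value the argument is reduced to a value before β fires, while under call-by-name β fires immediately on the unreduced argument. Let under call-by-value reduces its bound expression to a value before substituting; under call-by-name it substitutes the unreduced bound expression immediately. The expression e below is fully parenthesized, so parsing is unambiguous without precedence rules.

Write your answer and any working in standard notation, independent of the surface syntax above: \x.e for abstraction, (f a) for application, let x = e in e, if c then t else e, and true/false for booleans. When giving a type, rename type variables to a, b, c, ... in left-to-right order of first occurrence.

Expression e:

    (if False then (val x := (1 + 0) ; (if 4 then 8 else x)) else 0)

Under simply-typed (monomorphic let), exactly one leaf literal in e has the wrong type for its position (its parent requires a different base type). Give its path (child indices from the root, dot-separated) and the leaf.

Trace:
  unify Bool ~ Bool
  unify Int ~ Int
  unify Int ~ Int
let x : Int
  unify Int ~ Bool
  FAIL: mismatch Int ~ Bool

Answer: 1.1.0 : 4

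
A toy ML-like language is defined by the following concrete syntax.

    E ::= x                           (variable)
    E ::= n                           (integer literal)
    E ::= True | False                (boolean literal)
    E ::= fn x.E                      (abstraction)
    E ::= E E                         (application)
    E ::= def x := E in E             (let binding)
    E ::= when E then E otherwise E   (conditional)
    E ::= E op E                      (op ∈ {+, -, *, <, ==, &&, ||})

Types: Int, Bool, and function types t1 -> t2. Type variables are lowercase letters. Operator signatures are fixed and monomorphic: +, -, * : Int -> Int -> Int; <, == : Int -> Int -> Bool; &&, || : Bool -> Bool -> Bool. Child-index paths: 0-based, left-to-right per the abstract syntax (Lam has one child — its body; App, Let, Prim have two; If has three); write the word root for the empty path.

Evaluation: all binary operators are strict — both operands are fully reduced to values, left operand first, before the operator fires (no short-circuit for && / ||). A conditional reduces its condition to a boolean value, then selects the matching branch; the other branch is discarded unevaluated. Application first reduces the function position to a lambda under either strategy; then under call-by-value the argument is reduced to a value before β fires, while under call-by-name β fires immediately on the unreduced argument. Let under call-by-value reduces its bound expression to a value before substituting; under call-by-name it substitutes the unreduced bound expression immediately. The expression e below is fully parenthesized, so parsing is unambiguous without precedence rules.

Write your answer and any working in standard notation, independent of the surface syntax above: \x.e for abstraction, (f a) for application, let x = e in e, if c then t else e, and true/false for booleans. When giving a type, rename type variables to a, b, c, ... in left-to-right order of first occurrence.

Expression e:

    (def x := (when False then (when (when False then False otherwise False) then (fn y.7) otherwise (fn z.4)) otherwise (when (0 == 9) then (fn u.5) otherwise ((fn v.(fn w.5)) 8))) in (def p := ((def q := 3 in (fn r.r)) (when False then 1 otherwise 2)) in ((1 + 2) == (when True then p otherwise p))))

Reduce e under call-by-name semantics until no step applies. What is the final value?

Trace:
step 0: (let x = (if false then (if (if false then false else false) then (\y.7) else (\z.4)) else (if (0 == 9) then (\u.5) else ((\v.(\w.5)) 8))) in (let p = ((let q = 3 in (\r.r)) (if false then 1 else 2)) in ((1 + 2) == (if true then p else p))))
step 1: [let@root] (let p = ((let q = 3 in (\r.r)) (if false then 1 else 2)) in ((1 + 2) == (if true then p else p)))
step 2: [let@root] ((1 + 2) == (if true then ((let q = 3 in (\r.r)) (if false then 1 else 2)) else ((let q = 3 in (\r.r)) (if false then 1 else 2))))
step 3: [delta@0] (3 == (if true then ((let q = 3 in (\r.r)) (if false then 1 else 2)) else ((let q = 3 in (\r.r)) (if false then 1 else 2))))
step 4: [if@1] (3 == ((let q = 3 in (\r.r)) (if false then 1 else 2)))
step 5: [let@1.0] (3 == ((\r.r) (if false then 1 else 2)))
step 6: [beta@1] (3 == (if false then 1 else 2))
step 7: [if@1] (3 == 2)
step 8: [delta@root] false

Answer: false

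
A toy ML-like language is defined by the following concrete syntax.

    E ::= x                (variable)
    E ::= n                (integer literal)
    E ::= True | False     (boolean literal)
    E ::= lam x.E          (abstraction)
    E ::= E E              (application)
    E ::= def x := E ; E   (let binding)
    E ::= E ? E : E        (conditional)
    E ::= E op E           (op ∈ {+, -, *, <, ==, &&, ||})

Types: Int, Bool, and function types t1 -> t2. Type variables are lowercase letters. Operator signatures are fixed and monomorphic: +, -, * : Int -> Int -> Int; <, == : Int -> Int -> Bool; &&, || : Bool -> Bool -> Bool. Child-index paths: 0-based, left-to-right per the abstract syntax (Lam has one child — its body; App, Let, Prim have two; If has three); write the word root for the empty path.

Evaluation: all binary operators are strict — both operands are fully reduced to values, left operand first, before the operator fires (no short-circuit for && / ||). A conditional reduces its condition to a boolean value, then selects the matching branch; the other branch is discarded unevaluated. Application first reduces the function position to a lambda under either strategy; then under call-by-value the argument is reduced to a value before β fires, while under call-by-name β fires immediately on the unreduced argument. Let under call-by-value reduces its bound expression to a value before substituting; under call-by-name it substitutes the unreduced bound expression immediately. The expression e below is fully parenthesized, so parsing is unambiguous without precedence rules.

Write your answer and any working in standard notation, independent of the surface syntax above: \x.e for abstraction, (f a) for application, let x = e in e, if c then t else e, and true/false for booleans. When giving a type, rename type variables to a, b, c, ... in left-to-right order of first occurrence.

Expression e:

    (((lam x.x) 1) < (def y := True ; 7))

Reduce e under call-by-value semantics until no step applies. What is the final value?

Answer: true

Derivation:
step 0: (((\x.x) 1) < (let y = true in 7))
step 1: [beta@0] (1 < (let y = true in 7))
step 2: [let@1] (1 < 7)
step 3: [delta@root] true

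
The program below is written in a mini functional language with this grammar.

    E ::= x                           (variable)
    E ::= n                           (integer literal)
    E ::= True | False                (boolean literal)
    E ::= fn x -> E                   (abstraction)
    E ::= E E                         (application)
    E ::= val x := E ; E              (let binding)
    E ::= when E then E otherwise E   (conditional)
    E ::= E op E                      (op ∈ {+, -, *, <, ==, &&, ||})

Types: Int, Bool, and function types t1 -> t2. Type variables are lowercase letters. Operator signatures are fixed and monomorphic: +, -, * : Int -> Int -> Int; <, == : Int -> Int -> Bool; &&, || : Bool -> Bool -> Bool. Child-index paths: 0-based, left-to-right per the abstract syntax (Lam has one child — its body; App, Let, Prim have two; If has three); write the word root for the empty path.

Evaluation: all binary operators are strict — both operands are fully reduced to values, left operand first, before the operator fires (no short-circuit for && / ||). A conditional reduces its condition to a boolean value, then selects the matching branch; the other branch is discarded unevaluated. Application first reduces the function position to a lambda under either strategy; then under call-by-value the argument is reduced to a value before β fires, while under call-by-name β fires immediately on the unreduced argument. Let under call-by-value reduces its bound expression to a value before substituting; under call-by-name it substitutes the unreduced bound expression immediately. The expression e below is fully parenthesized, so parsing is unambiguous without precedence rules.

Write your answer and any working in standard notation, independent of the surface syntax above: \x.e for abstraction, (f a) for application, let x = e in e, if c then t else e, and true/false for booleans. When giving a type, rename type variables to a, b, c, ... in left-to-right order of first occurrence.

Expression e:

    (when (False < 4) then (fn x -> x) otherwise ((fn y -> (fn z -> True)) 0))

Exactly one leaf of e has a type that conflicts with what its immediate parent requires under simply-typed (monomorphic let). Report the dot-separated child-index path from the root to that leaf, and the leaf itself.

Answer: 0.0 : false

Derivation:
  unify Bool ~ Int
  FAIL: mismatch Bool ~ Int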